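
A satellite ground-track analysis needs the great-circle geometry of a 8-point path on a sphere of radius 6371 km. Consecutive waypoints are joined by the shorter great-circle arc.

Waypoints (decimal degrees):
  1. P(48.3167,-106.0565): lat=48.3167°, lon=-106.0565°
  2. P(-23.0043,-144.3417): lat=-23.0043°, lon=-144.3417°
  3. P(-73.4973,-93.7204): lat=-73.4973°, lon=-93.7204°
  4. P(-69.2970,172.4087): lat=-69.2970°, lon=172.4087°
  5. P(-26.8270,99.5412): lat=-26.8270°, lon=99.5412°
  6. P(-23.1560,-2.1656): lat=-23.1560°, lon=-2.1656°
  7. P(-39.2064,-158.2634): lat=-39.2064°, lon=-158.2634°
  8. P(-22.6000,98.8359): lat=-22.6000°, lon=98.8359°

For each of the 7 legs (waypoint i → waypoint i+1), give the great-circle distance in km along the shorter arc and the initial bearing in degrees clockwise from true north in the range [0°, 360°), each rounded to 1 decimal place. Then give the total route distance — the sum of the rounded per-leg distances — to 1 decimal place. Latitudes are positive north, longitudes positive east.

Leg 1: φ1=0.8432855, φ2=-0.4015008, Δφ=-1.2447863, Δλ=-0.6682028 rad; a=sin²(Δφ/2)+cosφ1·cosφ2·sin²(Δλ/2)=0.4056903059; c=2·atan2(√a, √(1-a))=1.381040217; dist=6371·c=8798.607 ≈ 8798.6 km; running total=8798.6 km
Leg 1 bearing: y=sinΔλ·cosφ2=-0.57030482, x=cosφ1·sinφ2-sinφ1·cosφ2·cosΔλ=-0.79948430; θ=atan2(y, x)=-144.4982° <0 so +360° → 215.5018° ≈ 215.5°
Leg 2: φ1=-0.4015008, φ2=-1.2827699, Δφ=-0.8812691, Δλ=0.8835084 rad; a=sin²(Δφ/2)+cosφ1·cosφ2·sin²(Δλ/2)=0.2297049640; c=2·atan2(√a, √(1-a))=0.999657983; dist=6371·c=6368.821 ≈ 6368.8 km; running total=15167.4 km
Leg 2 bearing: y=sinΔλ·cosφ2=0.21957012, x=cosφ1·sinφ2-sinφ1·cosφ2·cosΔλ=-0.81212766; θ=atan2(y, x)=164.8710° ≈ 164.9°
Leg 3: φ1=-1.2827699, φ2=-1.2094608, Δφ=0.0733091, Δλ=4.6448290 rad; a=sin²(Δφ/2)+cosφ1·cosφ2·sin²(Δλ/2)=0.0549437132; c=2·atan2(√a, √(1-a))=0.473204204; dist=6371·c=3014.784 ≈ 3014.8 km; running total=18182.2 km
Leg 3 bearing: y=sinΔλ·cosφ2=-0.35271733, x=cosφ1·sinφ2-sinφ1·cosφ2·cosΔλ=-0.28860023; θ=atan2(y, x)=-129.2907° <0 so +360° → 230.7093° ≈ 230.7°
Leg 4: φ1=-1.2094608, φ2=-0.4682195, Δφ=0.7412413, Δλ=-1.2717778 rad; a=sin²(Δφ/2)+cosφ1·cosφ2·sin²(Δλ/2)=0.2424553877; c=2·atan2(√a, √(1-a))=1.029684585; dist=6371·c=6560.120 ≈ 6560.1 km; running total=24742.3 km
Leg 4 bearing: y=sinΔλ·cosφ2=-0.85277514, x=cosφ1·sinφ2-sinφ1·cosφ2·cosΔλ=0.08635767; θ=atan2(y, x)=-84.2176° <0 so +360° → 275.7824° ≈ 275.8°
Leg 5: φ1=-0.4682195, φ2=-0.4041484, Δφ=0.0640710, Δλ=-1.7751185 rad; a=sin²(Δφ/2)+cosφ1·cosφ2·sin²(Δλ/2)=0.4945059691; c=2·atan2(√a, √(1-a))=1.559808044; dist=6371·c=9937.537 ≈ 9937.5 km; running total=34679.8 km
Leg 5 bearing: y=sinΔλ·cosφ2=-0.90031213, x=cosφ1·sinφ2-sinφ1·cosφ2·cosΔλ=-0.43510611; θ=atan2(y, x)=-115.7937° <0 so +360° → 244.2063° ≈ 244.2°
Leg 6: φ1=-0.4041484, φ2=-0.6842808, Δφ=-0.2801323, Δλ=-2.7244206 rad; a=sin²(Δφ/2)+cosφ1·cosφ2·sin²(Δλ/2)=0.7013884019; c=2·atan2(√a, √(1-a))=1.985344925; dist=6371·c=12648.633 ≈ 12648.6 km; running total=47328.4 km
Leg 6 bearing: y=sinΔλ·cosφ2=-0.31396084, x=cosφ1·sinφ2-sinφ1·cosφ2·cosΔλ=-0.85976708; θ=atan2(y, x)=-159.9393° <0 so +360° → 200.0607° ≈ 200.1°
Leg 7: φ1=-0.6842808, φ2=-0.3944444, Δφ=0.2898364, Δλ=4.4872293 rad; a=sin²(Δφ/2)+cosφ1·cosφ2·sin²(Δλ/2)=0.4583980592; c=2·atan2(√a, √(1-a))=1.487496143; dist=6371·c=9476.838 ≈ 9476.8 km; running total=56805.2 km
Leg 7 bearing: y=sinΔλ·cosφ2=-0.89990698, x=cosφ1·sinφ2-sinφ1·cosφ2·cosΔλ=-0.42807073; θ=atan2(y, x)=-115.4397° <0 so +360° → 244.5603° ≈ 244.6°

Leg 1: dist=8798.6 km, bearing=215.5°
Leg 2: dist=6368.8 km, bearing=164.9°
Leg 3: dist=3014.8 km, bearing=230.7°
Leg 4: dist=6560.1 km, bearing=275.8°
Leg 5: dist=9937.5 km, bearing=244.2°
Leg 6: dist=12648.6 km, bearing=200.1°
Leg 7: dist=9476.8 km, bearing=244.6°
Total: 56805.2 km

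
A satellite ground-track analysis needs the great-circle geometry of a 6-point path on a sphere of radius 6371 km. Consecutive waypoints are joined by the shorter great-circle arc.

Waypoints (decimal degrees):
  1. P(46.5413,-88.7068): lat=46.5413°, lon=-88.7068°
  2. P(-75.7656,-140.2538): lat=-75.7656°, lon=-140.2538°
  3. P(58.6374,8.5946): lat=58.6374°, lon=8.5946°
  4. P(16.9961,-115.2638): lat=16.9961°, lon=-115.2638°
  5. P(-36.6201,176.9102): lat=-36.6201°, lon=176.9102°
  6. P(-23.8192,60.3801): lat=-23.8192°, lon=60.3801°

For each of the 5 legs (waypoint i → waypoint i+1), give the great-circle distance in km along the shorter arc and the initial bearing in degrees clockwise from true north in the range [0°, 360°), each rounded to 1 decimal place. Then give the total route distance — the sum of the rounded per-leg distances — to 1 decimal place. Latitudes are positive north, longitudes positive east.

Leg 1: dist=14094.6 km, bearing=193.9°
Leg 2: dist=17745.1 km, bearing=129.5°
Leg 3: dist=10184.1 km, bearing=307.4°
Leg 4: dist=9271.2 km, bearing=228.4°
Leg 5: dist=10562.9 km, bearing=235.2°
Total: 61857.9 km

Leg 1: φ1=0.8122989, φ2=-1.3223592, Δφ=-2.1346581, Δλ=-0.8996649 rad; a=sin²(Δφ/2)+cosφ1·cosφ2·sin²(Δλ/2)=0.7992035155; c=2·atan2(√a, √(1-a))=2.212307708; dist=6371·c=14094.612 ≈ 14094.6 km; running total=14094.6 km
Leg 1 bearing: y=sinΔλ·cosφ2=-0.19256054, x=cosφ1·sinφ2-sinφ1·cosφ2·cosΔλ=-0.77770783; θ=atan2(y, x)=-166.0932° <0 so +360° → 193.9068° ≈ 193.9°
Leg 2: φ1=-1.3223592, φ2=1.0234157, Δφ=2.3457749, Δλ=2.5978947 rad; a=sin²(Δφ/2)+cosφ1·cosφ2·sin²(Δλ/2)=0.9685972833; c=2·atan2(√a, √(1-a))=2.785294768; dist=6371·c=17745.113 ≈ 17745.1 km; running total=31839.7 km
Leg 2 bearing: y=sinΔλ·cosφ2=0.26923223, x=cosφ1·sinφ2-sinφ1·cosφ2·cosΔλ=-0.22176644; θ=atan2(y, x)=129.4783° ≈ 129.5°
Leg 3: φ1=1.0234157, φ2=0.2966379, Δφ=-0.7267778, Δλ=-2.1617369 rad; a=sin²(Δφ/2)+cosφ1·cosφ2·sin²(Δλ/2)=0.5138518875; c=2·atan2(√a, √(1-a))=1.598503647; dist=6371·c=10184.067 ≈ 10184.1 km; running total=42023.8 km
Leg 3 bearing: y=sinΔλ·cosφ2=-0.79414827, x=cosφ1·sinφ2-sinφ1·cosφ2·cosΔλ=0.60709227; θ=atan2(y, x)=-52.6036° <0 so +360° → 307.3964° ≈ 307.4°
Leg 4: φ1=0.2966379, φ2=-0.6391413, Δφ=-0.9357792, Δλ=5.0993983 rad; a=sin²(Δφ/2)+cosφ1·cosφ2·sin²(Δλ/2)=0.4423360336; c=2·atan2(√a, √(1-a))=1.455211198; dist=6371·c=9271.151 ≈ 9271.2 km; running total=51295.0 km
Leg 4 bearing: y=sinΔλ·cosφ2=-0.74324892, x=cosφ1·sinφ2-sinφ1·cosφ2·cosΔλ=-0.65899963; θ=atan2(y, x)=-131.5617° <0 so +360° → 228.4383° ≈ 228.4°
Leg 5: φ1=-0.6391413, φ2=-0.4157235, Δφ=0.2234179, Δλ=-2.0338339 rad; a=sin²(Δφ/2)+cosφ1·cosφ2·sin²(Δλ/2)=0.5435318423; c=2·atan2(√a, √(1-a))=1.657970380; dist=6371·c=10562.929 ≈ 10562.9 km; running total=61857.9 km
Leg 5 bearing: y=sinΔλ·cosφ2=-0.81849322, x=cosφ1·sinφ2-sinφ1·cosφ2·cosΔλ=-0.56788094; θ=atan2(y, x)=-124.7534° <0 so +360° → 235.2466° ≈ 235.2°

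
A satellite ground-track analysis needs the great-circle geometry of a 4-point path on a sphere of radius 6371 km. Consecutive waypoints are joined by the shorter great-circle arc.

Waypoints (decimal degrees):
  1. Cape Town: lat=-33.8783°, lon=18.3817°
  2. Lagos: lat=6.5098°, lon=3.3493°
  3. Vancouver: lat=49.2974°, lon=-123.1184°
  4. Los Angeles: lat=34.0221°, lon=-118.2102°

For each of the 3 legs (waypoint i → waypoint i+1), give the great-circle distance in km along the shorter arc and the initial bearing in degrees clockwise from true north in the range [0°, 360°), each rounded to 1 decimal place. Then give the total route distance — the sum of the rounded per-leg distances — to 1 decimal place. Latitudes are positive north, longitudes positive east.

Leg 1: φ1=-0.5912879, φ2=0.1136174, Δφ=0.7049053, Δλ=-0.2623649 rad; a=sin²(Δφ/2)+cosφ1·cosφ2·sin²(Δλ/2)=0.1332773680; c=2·atan2(√a, √(1-a))=0.747419699; dist=6371·c=4761.811 ≈ 4761.8 km; running total=4761.8 km
Leg 1 bearing: y=sinΔλ·cosφ2=-0.25769296, x=cosφ1·sinφ2-sinφ1·cosφ2·cosΔλ=0.62900905; θ=atan2(y, x)=-22.2780° <0 so +360° → 337.7220° ≈ 337.7°
Leg 2: φ1=0.1136174, φ2=0.8604019, Δφ=0.7467845, Δλ=-2.2072778 rad; a=sin²(Δφ/2)+cosφ1·cosφ2·sin²(Δλ/2)=0.6495800148; c=2·atan2(√a, √(1-a))=1.874608574; dist=6371·c=11943.131 ≈ 11943.1 km; running total=16704.9 km
Leg 2 bearing: y=sinΔλ·cosφ2=-0.52444002, x=cosφ1·sinφ2-sinφ1·cosφ2·cosΔλ=0.79716117; θ=atan2(y, x)=-33.3403° <0 so +360° → 326.6597° ≈ 326.7°
Leg 3: φ1=0.8604019, φ2=0.5937977, Δφ=-0.2666043, Δλ=0.0856643 rad; a=sin²(Δφ/2)+cosφ1·cosφ2·sin²(Δλ/2)=0.0186554519; c=2·atan2(√a, √(1-a))=0.274026486; dist=6371·c=1745.823 ≈ 1745.8 km; running total=18450.7 km
Leg 3 bearing: y=sinΔλ·cosφ2=0.07091359, x=cosφ1·sinφ2-sinφ1·cosφ2·cosΔλ=-0.26115315; θ=atan2(y, x)=164.8082° ≈ 164.8°

Leg 1: dist=4761.8 km, bearing=337.7°
Leg 2: dist=11943.1 km, bearing=326.7°
Leg 3: dist=1745.8 km, bearing=164.8°
Total: 18450.7 km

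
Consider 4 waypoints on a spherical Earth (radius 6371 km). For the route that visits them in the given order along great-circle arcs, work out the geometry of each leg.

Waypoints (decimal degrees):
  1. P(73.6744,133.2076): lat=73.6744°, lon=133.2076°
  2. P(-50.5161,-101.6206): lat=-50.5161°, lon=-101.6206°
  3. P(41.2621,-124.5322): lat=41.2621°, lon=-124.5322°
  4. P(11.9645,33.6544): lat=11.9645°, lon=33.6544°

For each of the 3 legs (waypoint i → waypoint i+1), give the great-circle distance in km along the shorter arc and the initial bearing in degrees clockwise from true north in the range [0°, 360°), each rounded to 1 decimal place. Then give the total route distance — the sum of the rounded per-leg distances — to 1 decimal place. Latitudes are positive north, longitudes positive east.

Leg 1: dist=16404.2 km, bearing=75.5°
Leg 2: dist=10445.8 km, bearing=342.9°
Leg 3: dist=13687.3 km, bearing=25.7°
Total: 40537.3 km

Leg 1: φ1=1.2858609, φ2=-0.8816723, Δφ=-2.1675331, Δλ=-4.0985253 rad; a=sin²(Δφ/2)+cosφ1·cosφ2·sin²(Δλ/2)=0.9218211797; c=2·atan2(√a, √(1-a))=2.574827808; dist=6371·c=16404.228 ≈ 16404.2 km; running total=16404.2 km
Leg 1 bearing: y=sinΔλ·cosφ2=0.51977121, x=cosφ1·sinφ2-sinφ1·cosφ2·cosΔλ=0.13455652; θ=atan2(y, x)=75.4861° ≈ 75.5°
Leg 2: φ1=-0.8816723, φ2=0.7201595, Δφ=1.6018318, Δλ=-0.3998829 rad; a=sin²(Δφ/2)+cosφ1·cosφ2·sin²(Δλ/2)=0.5343698588; c=2·atan2(√a, √(1-a))=1.639590294; dist=6371·c=10445.830 ≈ 10445.8 km; running total=26850.0 km
Leg 2 bearing: y=sinΔλ·cosφ2=-0.29264487, x=cosφ1·sinφ2-sinφ1·cosφ2·cosΔλ=0.95374726; θ=atan2(y, x)=-17.0579° <0 so +360° → 342.9421° ≈ 342.9°
Leg 3: φ1=0.7201595, φ2=0.2088199, Δφ=-0.5113396, Δλ=2.7608770 rad; a=sin²(Δφ/2)+cosφ1·cosφ2·sin²(Δλ/2)=0.7729992335; c=2·atan2(√a, √(1-a))=2.148376772; dist=6371·c=13687.308 ≈ 13687.3 km; running total=40537.3 km
Leg 3 bearing: y=sinΔλ·cosφ2=0.36351275, x=cosφ1·sinφ2-sinφ1·cosφ2·cosΔλ=0.75481399; θ=atan2(y, x)=25.7151° ≈ 25.7°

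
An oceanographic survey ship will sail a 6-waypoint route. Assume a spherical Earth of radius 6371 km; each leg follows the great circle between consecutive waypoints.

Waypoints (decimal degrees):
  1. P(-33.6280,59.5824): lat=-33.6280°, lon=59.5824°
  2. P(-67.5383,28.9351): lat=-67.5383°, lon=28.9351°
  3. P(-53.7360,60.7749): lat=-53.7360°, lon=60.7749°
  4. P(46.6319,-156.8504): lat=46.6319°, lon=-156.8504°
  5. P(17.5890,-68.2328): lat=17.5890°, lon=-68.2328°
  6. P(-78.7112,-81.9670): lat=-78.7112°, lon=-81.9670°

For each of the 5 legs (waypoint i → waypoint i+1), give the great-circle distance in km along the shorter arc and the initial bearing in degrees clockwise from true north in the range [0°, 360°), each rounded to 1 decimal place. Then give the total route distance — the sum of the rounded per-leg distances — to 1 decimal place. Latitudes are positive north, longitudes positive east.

Leg 1: dist=4251.6 km, bearing=198.3°
Leg 2: dist=2271.4 km, bearing=63.4°
Leg 3: dist=17258.5 km, bearing=91.2°
Leg 4: dist=8493.2 km, bearing=78.7°
Leg 5: dist=10742.3 km, bearing=182.7°
Total: 43017.0 km

Leg 1: φ1=-0.5869193, φ2=-1.1787657, Δφ=-0.5918464, Δλ=-0.5348963 rad; a=sin²(Δφ/2)+cosφ1·cosφ2·sin²(Δλ/2)=0.1072617711; c=2·atan2(√a, √(1-a))=0.667330719; dist=6371·c=4251.564 ≈ 4251.6 km; running total=4251.6 km
Leg 1 bearing: y=sinΔλ·cosφ2=-0.19475872, x=cosφ1·sinφ2-sinφ1·cosφ2·cosΔλ=-0.58744853; θ=atan2(y, x)=-161.6579° <0 so +360° → 198.3421° ≈ 198.3°
Leg 2: φ1=-1.1787657, φ2=-0.9378701, Δφ=0.2408956, Δλ=0.5557093 rad; a=sin²(Δφ/2)+cosφ1·cosφ2·sin²(Δλ/2)=0.0314407429; c=2·atan2(√a, √(1-a))=0.356515858; dist=6371·c=2271.363 ≈ 2271.4 km; running total=6523.0 km
Leg 2 bearing: y=sinΔλ·cosφ2=0.31204701, x=cosφ1·sinφ2-sinφ1·cosφ2·cosΔλ=0.15631876; θ=atan2(y, x)=63.3916° ≈ 63.4°
Leg 3: φ1=-0.9378701, φ2=0.8138802, Δφ=1.7517503, Δλ=-3.7982780 rad; a=sin²(Δφ/2)+cosφ1·cosφ2·sin²(Δλ/2)=0.9539231755; c=2·atan2(√a, √(1-a))=2.708915225; dist=6371·c=17258.499 ≈ 17258.5 km; running total=23781.5 km
Leg 3 bearing: y=sinΔλ·cosφ2=0.41921643, x=cosφ1·sinφ2-sinφ1·cosφ2·cosΔλ=-0.00851977; θ=atan2(y, x)=91.1643° ≈ 91.2°
Leg 4: φ1=0.8138802, φ2=0.3069860, Δφ=-0.5068942, Δλ=1.5466689 rad; a=sin²(Δφ/2)+cosφ1·cosφ2·sin²(Δλ/2)=0.3822656531; c=2·atan2(√a, √(1-a))=1.333095533; dist=6371·c=8493.152 ≈ 8493.2 km; running total=32274.7 km
Leg 4 bearing: y=sinΔλ·cosφ2=0.95297126, x=cosφ1·sinφ2-sinφ1·cosφ2·cosΔλ=0.19078857; θ=atan2(y, x)=78.6788° ≈ 78.7°
Leg 5: φ1=0.3069860, φ2=-1.3737696, Δφ=-1.6807556, Δλ=-0.2397070 rad; a=sin²(Δφ/2)+cosφ1·cosφ2·sin²(Δλ/2)=0.5575366016; c=2·atan2(√a, √(1-a))=1.686125019; dist=6371·c=10742.302 ≈ 10742.3 km; running total=43017.0 km
Leg 5 bearing: y=sinΔλ·cosφ2=-0.04647564, x=cosφ1·sinφ2-sinφ1·cosφ2·cosΔλ=-0.99226920; θ=atan2(y, x)=-177.3184° <0 so +360° → 182.6816° ≈ 182.7°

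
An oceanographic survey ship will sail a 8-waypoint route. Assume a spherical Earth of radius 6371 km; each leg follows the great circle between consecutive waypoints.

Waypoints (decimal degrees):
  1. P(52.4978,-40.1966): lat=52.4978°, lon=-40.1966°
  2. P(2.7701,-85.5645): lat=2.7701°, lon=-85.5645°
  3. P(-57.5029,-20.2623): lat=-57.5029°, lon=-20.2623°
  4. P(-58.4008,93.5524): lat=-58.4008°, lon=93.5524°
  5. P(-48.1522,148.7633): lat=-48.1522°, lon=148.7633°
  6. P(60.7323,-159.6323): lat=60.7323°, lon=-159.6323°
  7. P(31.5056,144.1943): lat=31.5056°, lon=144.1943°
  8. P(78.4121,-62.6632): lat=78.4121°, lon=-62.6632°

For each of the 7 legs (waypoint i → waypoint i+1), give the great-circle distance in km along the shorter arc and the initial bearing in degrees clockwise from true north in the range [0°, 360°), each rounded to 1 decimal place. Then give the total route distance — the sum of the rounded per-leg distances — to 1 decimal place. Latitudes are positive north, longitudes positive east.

Leg 1: dist=6922.4 km, bearing=233.4°
Leg 2: dist=8832.1 km, bearing=150.2°
Leg 3: dist=5870.3 km, bearing=143.0°
Leg 4: dist=3724.6 km, bearing=96.9°
Leg 5: dist=12961.7 km, bearing=25.4°
Leg 6: dist=5174.5 km, bearing=257.4°
Leg 7: dist=7667.2 km, bearing=5.6°
Total: 51152.8 km

Leg 1: φ1=0.9162595, φ2=0.0483474, Δφ=-0.8679121, Δλ=-0.7918192 rad; a=sin²(Δφ/2)+cosφ1·cosφ2·sin²(Δλ/2)=0.2672257166; c=2·atan2(√a, √(1-a))=1.086541983; dist=6371·c=6922.359 ≈ 6922.4 km; running total=6922.4 km
Leg 1 bearing: y=sinΔλ·cosφ2=-0.71080101, x=cosφ1·sinφ2-sinφ1·cosφ2·cosΔλ=-0.52728215; θ=atan2(y, x)=-126.5685° <0 so +360° → 233.4315° ≈ 233.4°
Leg 2: φ1=0.0483474, φ2=-1.0036149, Δφ=-1.0519623, Δλ=1.1397384 rad; a=sin²(Δφ/2)+cosφ1·cosφ2·sin²(Δλ/2)=0.4082701302; c=2·atan2(√a, √(1-a))=1.386291549; dist=6371·c=8832.063 ≈ 8832.1 km; running total=15754.5 km
Leg 2 bearing: y=sinΔλ·cosφ2=0.48811092, x=cosφ1·sinφ2-sinφ1·cosφ2·cosΔλ=-0.85328205; θ=atan2(y, x)=150.2287° ≈ 150.2°
Leg 3: φ1=-1.0036149, φ2=-1.0192862, Δφ=-0.0156713, Δλ=1.9864413 rad; a=sin²(Δφ/2)+cosφ1·cosφ2·sin²(Δλ/2)=0.1976495168; c=2·atan2(√a, √(1-a))=0.921405970; dist=6371·c=5870.277 ≈ 5870.3 km; running total=21624.8 km
Leg 3 bearing: y=sinΔλ·cosφ2=0.47936082, x=cosφ1·sinφ2-sinφ1·cosφ2·cosΔλ=-0.63604241; θ=atan2(y, x)=142.9961° ≈ 143.0°
Leg 4: φ1=-1.0192862, φ2=-0.8404144, Δφ=0.1788718, Δλ=0.9636120 rad; a=sin²(Δφ/2)+cosφ1·cosφ2·sin²(Δλ/2)=0.0830379228; c=2·atan2(√a, √(1-a))=0.584615845; dist=6371·c=3724.588 ≈ 3724.6 km; running total=25349.4 km
Leg 4 bearing: y=sinΔλ·cosφ2=0.54790554, x=cosφ1·sinφ2-sinφ1·cosφ2·cosΔλ=-0.06610616; θ=atan2(y, x)=96.8796° ≈ 96.9°
Leg 5: φ1=-0.8404144, φ2=1.0599786, Δφ=1.9003930, Δλ=-5.3825186 rad; a=sin²(Δφ/2)+cosφ1·cosφ2·sin²(Δλ/2)=0.7236248101; c=2·atan2(√a, √(1-a))=2.034484213; dist=6371·c=12961.699 ≈ 12961.7 km; running total=38311.1 km
Leg 5 bearing: y=sinΔλ·cosφ2=0.38316380, x=cosφ1·sinφ2-sinφ1·cosφ2·cosΔλ=0.80817899; θ=atan2(y, x)=25.3660° ≈ 25.4°
Leg 6: φ1=1.0599786, φ2=0.5498765, Δφ=-0.5101021, Δλ=5.3027745 rad; a=sin²(Δφ/2)+cosφ1·cosφ2·sin²(Δλ/2)=0.1560453692; c=2·atan2(√a, √(1-a))=0.812191833; dist=6371·c=5174.474 ≈ 5174.5 km; running total=43485.6 km
Leg 6 bearing: y=sinΔλ·cosφ2=-0.70826802, x=cosφ1·sinφ2-sinφ1·cosφ2·cosΔλ=-0.15854732; θ=atan2(y, x)=-102.6178° <0 so +360° → 257.3822° ≈ 257.4°
Leg 7: φ1=0.5498765, φ2=1.3685493, Δφ=0.8186729, Δλ=-3.6103445 rad; a=sin²(Δφ/2)+cosφ1·cosφ2·sin²(Δλ/2)=0.3204283085; c=2·atan2(√a, √(1-a))=1.203446450; dist=6371·c=7667.157 ≈ 7667.2 km; running total=51152.8 km
Leg 7 bearing: y=sinΔλ·cosφ2=0.09074813, x=cosφ1·sinφ2-sinφ1·cosφ2·cosΔλ=0.92885995; θ=atan2(y, x)=5.5800° ≈ 5.6°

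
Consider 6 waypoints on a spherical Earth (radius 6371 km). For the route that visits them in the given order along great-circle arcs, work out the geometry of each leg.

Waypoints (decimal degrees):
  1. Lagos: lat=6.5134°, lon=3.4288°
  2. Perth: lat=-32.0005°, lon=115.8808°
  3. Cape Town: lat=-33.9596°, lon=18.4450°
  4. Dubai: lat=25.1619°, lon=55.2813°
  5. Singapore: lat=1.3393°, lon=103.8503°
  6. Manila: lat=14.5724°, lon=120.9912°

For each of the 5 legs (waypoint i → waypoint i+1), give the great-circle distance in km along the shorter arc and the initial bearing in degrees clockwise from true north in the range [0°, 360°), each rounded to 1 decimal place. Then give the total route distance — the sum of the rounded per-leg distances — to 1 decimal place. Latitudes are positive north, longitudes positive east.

Leg 1: dist=12504.0 km, bearing=122.0°
Leg 2: dist=8692.2 km, bearing=237.2°
Leg 3: dist=7638.5 km, bearing=35.6°
Leg 4: dist=5838.2 km, bearing=109.1°
Leg 5: dist=2389.8 km, bearing=51.1°
Total: 37062.7 km

Leg 1: φ1=0.1136803, φ2=-0.5585141, Δφ=-0.6721944, Δλ=1.9626577 rad; a=sin²(Δφ/2)+cosφ1·cosφ2·sin²(Δλ/2)=0.6909488669; c=2·atan2(√a, √(1-a))=1.962645124; dist=6371·c=12504.012 ≈ 12504.0 km; running total=12504.0 km
Leg 1 bearing: y=sinΔλ·cosφ2=0.78376161, x=cosφ1·sinφ2-sinφ1·cosφ2·cosΔλ=-0.48976715; θ=atan2(y, x)=122.0010° ≈ 122.0°
Leg 2: φ1=-0.5585141, φ2=-0.5927068, Δφ=-0.0341927, Δλ=-1.7005755 rad; a=sin²(Δφ/2)+cosφ1·cosφ2·sin²(Δλ/2)=0.3975042527; c=2·atan2(√a, √(1-a))=1.364341309; dist=6371·c=8692.218 ≈ 8692.2 km; running total=21196.2 km
Leg 2 bearing: y=sinΔλ·cosφ2=-0.82245655, x=cosφ1·sinφ2-sinφ1·cosφ2·cosΔλ=-0.53060693; θ=atan2(y, x)=-122.8280° <0 so +360° → 237.1720° ≈ 237.2°
Leg 3: φ1=-0.5927068, φ2=0.4391580, Δφ=1.0318648, Δλ=0.6429147 rad; a=sin²(Δφ/2)+cosφ1·cosφ2·sin²(Δλ/2)=0.3183310584; c=2·atan2(√a, √(1-a))=1.198948189; dist=6371·c=7638.499 ≈ 7638.5 km; running total=28834.7 km
Leg 3 bearing: y=sinΔλ·cosφ2=0.54264130, x=cosφ1·sinφ2-sinφ1·cosφ2·cosΔλ=0.75731500; θ=atan2(y, x)=35.6229° ≈ 35.6°
Leg 4: φ1=0.4391580, φ2=0.0233752, Δφ=-0.4157828, Δλ=0.8476890 rad; a=sin²(Δφ/2)+cosφ1·cosφ2·sin²(Δλ/2)=0.1956493478; c=2·atan2(√a, √(1-a))=0.916373640; dist=6371·c=5838.216 ≈ 5838.2 km; running total=34672.9 km
Leg 4 bearing: y=sinΔλ·cosφ2=0.74954833, x=cosφ1·sinφ2-sinφ1·cosφ2·cosΔλ=-0.26011540; θ=atan2(y, x)=109.1383° ≈ 109.1°
Leg 5: φ1=0.0233752, φ2=0.2543364, Δφ=0.2309612, Δλ=0.2991651 rad; a=sin²(Δφ/2)+cosφ1·cosφ2·sin²(Δλ/2)=0.0347648419; c=2·atan2(√a, √(1-a))=0.375101839; dist=6371·c=2389.774 ≈ 2389.8 km; running total=37062.7 km
Leg 5 bearing: y=sinΔλ·cosφ2=0.28524145, x=cosφ1·sinφ2-sinφ1·cosφ2·cosΔλ=0.22991804; θ=atan2(y, x)=51.1296° ≈ 51.1°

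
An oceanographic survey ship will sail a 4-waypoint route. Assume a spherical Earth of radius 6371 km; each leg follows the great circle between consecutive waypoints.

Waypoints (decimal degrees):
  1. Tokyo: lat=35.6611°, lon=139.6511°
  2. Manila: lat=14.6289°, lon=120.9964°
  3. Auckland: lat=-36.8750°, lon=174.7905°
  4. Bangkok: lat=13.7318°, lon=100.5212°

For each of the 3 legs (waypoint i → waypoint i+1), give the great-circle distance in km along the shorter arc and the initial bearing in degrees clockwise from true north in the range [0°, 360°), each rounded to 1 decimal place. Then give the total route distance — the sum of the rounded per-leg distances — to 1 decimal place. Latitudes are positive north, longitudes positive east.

Leg 1: dist=2987.2 km, bearing=223.2°
Leg 2: dist=8028.6 km, bearing=137.3°
Leg 3: dist=9572.5 km, bearing=290.4°
Total: 20588.3 km

Leg 1: φ1=0.6224036, φ2=0.2553225, Δφ=-0.3670811, Δλ=-0.3255859 rad; a=sin²(Δφ/2)+cosφ1·cosφ2·sin²(Δλ/2)=0.0539611080; c=2·atan2(√a, √(1-a))=0.468873754; dist=6371·c=2987.195 ≈ 2987.2 km; running total=2987.2 km
Leg 1 bearing: y=sinΔλ·cosφ2=-0.30949461, x=cosφ1·sinφ2-sinφ1·cosφ2·cosΔλ=-0.32925721; θ=atan2(y, x)=-136.7721° <0 so +360° → 223.2279° ≈ 223.2°
Leg 2: φ1=0.2553225, φ2=-0.6435902, Δφ=-0.8989126, Δλ=0.9388842 rad; a=sin²(Δφ/2)+cosφ1·cosφ2·sin²(Δλ/2)=0.3471755956; c=2·atan2(√a, √(1-a))=1.260176553; dist=6371·c=8028.585 ≈ 8028.6 km; running total=11015.8 km
Leg 2 bearing: y=sinΔλ·cosφ2=0.64547648, x=cosφ1·sinφ2-sinφ1·cosφ2·cosΔλ=-0.69995637; θ=atan2(y, x)=137.3188° ≈ 137.3°
Leg 3: φ1=-0.6435902, φ2=0.2396651, Δφ=0.8832553, Δλ=-1.2962438 rad; a=sin²(Δφ/2)+cosφ1·cosφ2·sin²(Δλ/2)=0.4658818684; c=2·atan2(√a, √(1-a))=1.502506999; dist=6371·c=9572.472 ≈ 9572.5 km; running total=20588.3 km
Leg 3 bearing: y=sinΔλ·cosφ2=-0.93503465, x=cosφ1·sinφ2-sinφ1·cosφ2·cosΔλ=0.34792818; θ=atan2(y, x)=-69.5897° <0 so +360° → 290.4103° ≈ 290.4°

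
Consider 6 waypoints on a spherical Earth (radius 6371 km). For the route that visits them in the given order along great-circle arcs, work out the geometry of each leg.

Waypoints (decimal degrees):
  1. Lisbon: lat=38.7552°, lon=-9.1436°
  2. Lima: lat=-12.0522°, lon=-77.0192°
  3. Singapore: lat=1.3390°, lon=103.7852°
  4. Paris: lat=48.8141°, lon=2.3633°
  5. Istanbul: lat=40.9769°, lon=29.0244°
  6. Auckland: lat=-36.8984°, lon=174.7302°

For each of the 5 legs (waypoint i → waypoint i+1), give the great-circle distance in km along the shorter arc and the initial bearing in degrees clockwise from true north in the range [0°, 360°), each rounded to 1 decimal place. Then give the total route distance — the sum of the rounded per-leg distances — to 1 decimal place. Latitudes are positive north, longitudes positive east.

Leg 1: dist=9006.3 km, bearing=246.5°
Leg 2: dist=18820.5 km, bearing=184.3°
Leg 3: dist=10727.6 km, bearing=319.5°
Leg 4: dist=2258.9 km, bearing=102.6°
Leg 5: dist=17034.0 km, bearing=92.5°
Total: 57847.3 km

Leg 1: φ1=0.6764058, φ2=-0.2103506, Δφ=-0.8867564, Δλ=-1.1846527 rad; a=sin²(Δφ/2)+cosφ1·cosφ2·sin²(Δλ/2)=0.4217426574; c=2·atan2(√a, √(1-a))=1.413635473; dist=6371·c=9006.272 ≈ 9006.3 km; running total=9006.3 km
Leg 1 bearing: y=sinΔλ·cosφ2=-0.90594911, x=cosφ1·sinφ2-sinφ1·cosφ2·cosΔλ=-0.39339467; θ=atan2(y, x)=-113.4722° <0 so +360° → 246.5278° ≈ 246.5°
Leg 2: φ1=-0.2103506, φ2=0.0233700, Δφ=0.2337205, Δλ=3.1556321 rad; a=sin²(Δφ/2)+cosφ1·cosφ2·sin²(Δλ/2)=0.9912368217; c=2·atan2(√a, √(1-a))=2.954094426; dist=6371·c=18820.536 ≈ 18820.5 km; running total=27826.8 km
Leg 2 bearing: y=sinΔλ·cosφ2=-0.01403513, x=cosφ1·sinφ2-sinφ1·cosφ2·cosΔλ=-0.18587242; θ=atan2(y, x)=-175.6818° <0 so +360° → 184.3182° ≈ 184.3°
Leg 3: φ1=0.0233700, φ2=0.8519668, Δφ=0.8285968, Δλ=-1.7701461 rad; a=sin²(Δφ/2)+cosφ1·cosφ2·sin²(Δλ/2)=0.5563916129; c=2·atan2(√a, √(1-a))=1.683820033; dist=6371·c=10727.617 ≈ 10727.6 km; running total=38554.4 km
Leg 3 bearing: y=sinΔλ·cosφ2=-0.64546296, x=cosφ1·sinφ2-sinφ1·cosφ2·cosΔλ=0.75541876; θ=atan2(y, x)=-40.5120° <0 so +360° → 319.4880° ≈ 319.5°
Leg 4: φ1=0.8519668, φ2=0.7151818, Δφ=-0.1367849, Δλ=0.4653240 rad; a=sin²(Δφ/2)+cosφ1·cosφ2·sin²(Δλ/2)=0.0310998630; c=2·atan2(√a, √(1-a))=0.354557303; dist=6371·c=2258.885 ≈ 2258.9 km; running total=40813.3 km
Leg 4 bearing: y=sinΔλ·cosφ2=0.33876617, x=cosφ1·sinφ2-sinφ1·cosφ2·cosΔλ=-0.07594818; θ=atan2(y, x)=102.6362° ≈ 102.6°
Leg 5: φ1=0.7151818, φ2=-0.6439986, Δφ=-1.3591804, Δλ=2.5430459 rad; a=sin²(Δφ/2)+cosφ1·cosφ2·sin²(Δλ/2)=0.9462540823; c=2·atan2(√a, √(1-a))=2.673672215; dist=6371·c=17033.966 ≈ 17034.0 km; running total=57847.3 km
Leg 5 bearing: y=sinΔλ·cosφ2=0.45058571, x=cosφ1·sinφ2-sinφ1·cosφ2·cosΔλ=-0.02004237; θ=atan2(y, x)=92.5469° ≈ 92.5°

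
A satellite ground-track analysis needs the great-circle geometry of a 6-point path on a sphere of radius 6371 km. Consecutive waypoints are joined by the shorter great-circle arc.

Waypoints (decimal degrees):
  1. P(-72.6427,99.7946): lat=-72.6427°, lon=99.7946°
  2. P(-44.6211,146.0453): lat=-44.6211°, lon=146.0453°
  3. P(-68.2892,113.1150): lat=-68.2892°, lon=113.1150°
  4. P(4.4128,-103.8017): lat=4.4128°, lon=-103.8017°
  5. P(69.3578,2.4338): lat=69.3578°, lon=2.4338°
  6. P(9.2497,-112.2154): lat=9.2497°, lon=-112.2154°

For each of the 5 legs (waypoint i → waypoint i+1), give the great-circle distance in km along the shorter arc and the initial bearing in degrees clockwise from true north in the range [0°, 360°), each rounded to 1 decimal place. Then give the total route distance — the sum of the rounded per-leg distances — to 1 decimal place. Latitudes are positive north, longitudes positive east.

Leg 1: dist=3912.7 km, bearing=63.2°
Leg 2: dist=3238.3 km, bearing=204.4°
Leg 3: dist=12397.3 km, bearing=139.9°
Leg 4: dist=10174.9 km, bearing=19.8°
Leg 5: dist=9973.8 km, bearing=296.2°
Total: 39697.0 km

Leg 1: φ1=-1.2678543, φ2=-0.7787851, Δφ=0.4890692, Δλ=0.8072270 rad; a=sin²(Δφ/2)+cosφ1·cosφ2·sin²(Δλ/2)=0.0913679182; c=2·atan2(√a, √(1-a))=0.614148964; dist=6371·c=3912.743 ≈ 3912.7 km; running total=3912.7 km
Leg 1 bearing: y=sinΔλ·cosφ2=0.51416115, x=cosφ1·sinφ2-sinφ1·cosφ2·cosΔλ=0.26022606; θ=atan2(y, x)=63.1552° ≈ 63.2°
Leg 2: φ1=-0.7787851, φ2=-1.1918714, Δφ=-0.4130863, Δλ=-0.5747422 rad; a=sin²(Δφ/2)+cosφ1·cosφ2·sin²(Δλ/2)=0.0632086240; c=2·atan2(√a, √(1-a))=0.508280265; dist=6371·c=3238.254 ≈ 3238.3 km; running total=7151.0 km
Leg 2 bearing: y=sinΔλ·cosφ2=-0.20109634, x=cosφ1·sinφ2-sinφ1·cosφ2·cosΔλ=-0.44318556; θ=atan2(y, x)=-155.5937° <0 so +360° → 204.4063° ≈ 204.4°
Leg 3: φ1=-1.1918714, φ2=0.0770179, Δφ=1.2688893, Δλ=-3.7859106 rad; a=sin²(Δφ/2)+cosφ1·cosφ2·sin²(Δλ/2)=0.6831815530; c=2·atan2(√a, √(1-a))=1.945893670; dist=6371·c=12397.289 ≈ 12397.3 km; running total=19548.3 km
Leg 3 bearing: y=sinΔλ·cosφ2=0.59887270, x=cosφ1·sinφ2-sinφ1·cosφ2·cosΔλ=-0.71213030; θ=atan2(y, x)=139.9375° ≈ 139.9°
Leg 4: φ1=0.0770179, φ2=1.2105220, Δφ=1.1335041, Δλ=1.8541593 rad; a=sin²(Δφ/2)+cosφ1·cosφ2·sin²(Δλ/2)=0.5131342221; c=2·atan2(√a, √(1-a))=1.597067793; dist=6371·c=10174.919 ≈ 10174.9 km; running total=29723.2 km
Leg 4 bearing: y=sinΔλ·cosφ2=0.33847228, x=cosφ1·sinφ2-sinφ1·cosφ2·cosΔλ=0.94060964; θ=atan2(y, x)=19.7909° ≈ 19.8°
Leg 5: φ1=1.2105220, φ2=0.1614377, Δφ=-1.0490843, Δλ=-2.0010060 rad; a=sin²(Δφ/2)+cosφ1·cosφ2·sin²(Δλ/2)=0.4973486131; c=2·atan2(√a, √(1-a))=1.565493528; dist=6371·c=9973.759 ≈ 9973.8 km; running total=39697.0 km
Leg 5 bearing: y=sinΔλ·cosφ2=-0.89706036, x=cosφ1·sinφ2-sinφ1·cosφ2·cosΔλ=0.44187622; θ=atan2(y, x)=-63.7760° <0 so +360° → 296.2240° ≈ 296.2°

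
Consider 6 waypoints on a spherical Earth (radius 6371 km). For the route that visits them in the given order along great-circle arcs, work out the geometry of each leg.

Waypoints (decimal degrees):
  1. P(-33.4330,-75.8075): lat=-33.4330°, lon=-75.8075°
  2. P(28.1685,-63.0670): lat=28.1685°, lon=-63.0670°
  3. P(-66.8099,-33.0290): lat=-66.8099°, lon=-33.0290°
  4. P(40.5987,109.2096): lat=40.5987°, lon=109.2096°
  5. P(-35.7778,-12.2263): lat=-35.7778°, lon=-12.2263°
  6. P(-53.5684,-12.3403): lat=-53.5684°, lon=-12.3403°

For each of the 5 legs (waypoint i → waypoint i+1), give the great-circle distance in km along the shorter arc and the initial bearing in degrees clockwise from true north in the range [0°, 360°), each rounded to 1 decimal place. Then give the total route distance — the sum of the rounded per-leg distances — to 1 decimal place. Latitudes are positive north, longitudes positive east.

Leg 1: φ1=-0.5835159, φ2=0.4916331, Δφ=1.0751490, Δλ=0.2223637 rad; a=sin²(Δφ/2)+cosφ1·cosφ2·sin²(Δλ/2)=0.2712561766; c=2·atan2(√a, √(1-a))=1.095628546; dist=6371·c=6980.249 ≈ 6980.2 km; running total=6980.2 km
Leg 1 bearing: y=sinΔλ·cosφ2=0.19441615, x=cosφ1·sinφ2-sinφ1·cosφ2·cosΔλ=0.86770238; θ=atan2(y, x)=12.6290° ≈ 12.6°
Leg 2: φ1=0.4916331, φ2=-1.1660527, Δφ=-1.6576858, Δλ=0.5242620 rad; a=sin²(Δφ/2)+cosφ1·cosφ2·sin²(Δλ/2)=0.5667019638; c=2·atan2(√a, √(1-a))=1.704599147; dist=6371·c=10860.001 ≈ 10860.0 km; running total=17840.2 km
Leg 2 bearing: y=sinΔλ·cosφ2=0.19711768, x=cosφ1·sinφ2-sinφ1·cosφ2·cosΔλ=-0.97126104; θ=atan2(y, x)=168.5276° ≈ 168.5°
Leg 3: φ1=-1.1660527, φ2=0.7085810, Δφ=1.8746337, Δλ=2.4825319 rad; a=sin²(Δφ/2)+cosφ1·cosφ2·sin²(Δλ/2)=0.9172765291; c=2·atan2(√a, √(1-a))=2.558117359; dist=6371·c=16297.766 ≈ 16297.8 km; running total=34138.0 km
Leg 3 bearing: y=sinΔλ·cosφ2=0.46496750, x=cosφ1·sinφ2-sinφ1·cosφ2·cosΔλ=-0.29551044; θ=atan2(y, x)=122.4380° ≈ 122.4°
Leg 4: φ1=0.7085810, φ2=-0.6244404, Δφ=-1.3330214, Δλ=-2.1194563 rad; a=sin²(Δφ/2)+cosφ1·cosφ2·sin²(Δλ/2)=0.8508664313; c=2·atan2(√a, √(1-a))=2.348623211; dist=6371·c=14963.078 ≈ 14963.1 km; running total=49101.1 km
Leg 4 bearing: y=sinΔλ·cosφ2=-0.69221259, x=cosφ1·sinφ2-sinφ1·cosφ2·cosΔλ=-0.16856072; θ=atan2(y, x)=-103.6857° <0 so +360° → 256.3143° ≈ 256.3°
Leg 5: φ1=-0.6244404, φ2=-0.9349450, Δφ=-0.3105045, Δλ=-0.0019897 rad; a=sin²(Δφ/2)+cosφ1·cosφ2·sin²(Δλ/2)=0.0239107105; c=2·atan2(√a, √(1-a))=0.310507667; dist=6371·c=1978.244 ≈ 1978.2 km; running total=51079.3 km
Leg 5 bearing: y=sinΔλ·cosφ2=-0.00118159, x=cosφ1·sinφ2-sinφ1·cosφ2·cosΔλ=-0.30553978; θ=atan2(y, x)=-179.7784° <0 so +360° → 180.2216° ≈ 180.2°

Leg 1: dist=6980.2 km, bearing=12.6°
Leg 2: dist=10860.0 km, bearing=168.5°
Leg 3: dist=16297.8 km, bearing=122.4°
Leg 4: dist=14963.1 km, bearing=256.3°
Leg 5: dist=1978.2 km, bearing=180.2°
Total: 51079.3 km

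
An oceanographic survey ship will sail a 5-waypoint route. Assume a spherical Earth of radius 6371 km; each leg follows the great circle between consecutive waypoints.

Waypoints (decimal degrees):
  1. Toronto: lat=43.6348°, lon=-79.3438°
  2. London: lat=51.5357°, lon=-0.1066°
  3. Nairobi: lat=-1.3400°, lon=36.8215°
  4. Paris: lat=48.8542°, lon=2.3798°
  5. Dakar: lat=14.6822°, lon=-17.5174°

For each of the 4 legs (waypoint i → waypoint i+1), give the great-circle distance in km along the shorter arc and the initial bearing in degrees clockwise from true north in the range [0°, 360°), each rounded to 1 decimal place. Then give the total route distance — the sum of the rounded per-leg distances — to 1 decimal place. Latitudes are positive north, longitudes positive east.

Leg 1: φ1=0.7615709, φ2=0.8994676, Δφ=0.1378967, Δλ=1.3829500 rad; a=sin²(Δφ/2)+cosφ1·cosφ2·sin²(Δλ/2)=0.1878078395; c=2·atan2(√a, √(1-a))=0.896453245; dist=6371·c=5711.304 ≈ 5711.3 km; running total=5711.3 km
Leg 1 bearing: y=sinΔλ·cosφ2=0.61108463, x=cosφ1·sinφ2-sinφ1·cosφ2·cosΔλ=0.48653859; θ=atan2(y, x)=51.4736° ≈ 51.5°
Leg 2: φ1=0.8994676, φ2=-0.0233874, Δφ=-0.9228551, Δλ=0.6445169 rad; a=sin²(Δφ/2)+cosφ1·cosφ2·sin²(Δλ/2)=0.2606022147; c=2·atan2(√a, √(1-a))=1.071514031; dist=6371·c=6826.616 ≈ 6826.6 km; running total=12537.9 km
Leg 2 bearing: y=sinΔλ·cosφ2=0.60064804, x=cosφ1·sinφ2-sinφ1·cosφ2·cosΔλ=-0.64029425; θ=atan2(y, x)=136.8299° ≈ 136.8°
Leg 3: φ1=-0.0233874, φ2=0.8526666, Δφ=0.8760541, Δλ=-0.6011211 rad; a=sin²(Δφ/2)+cosφ1·cosφ2·sin²(Δλ/2)=0.2375615242; c=2·atan2(√a, √(1-a))=1.018225783; dist=6371·c=6487.116 ≈ 6487.1 km; running total=19025.0 km
Leg 3 bearing: y=sinΔλ·cosφ2=-0.37213055, x=cosφ1·sinφ2-sinφ1·cosφ2·cosΔλ=0.76552142; θ=atan2(y, x)=-25.9250° <0 so +360° → 334.0750° ≈ 334.1°
Leg 4: φ1=0.8526666, φ2=0.2562527, Δφ=-0.5964139, Δλ=-0.3472717 rad; a=sin²(Δφ/2)+cosφ1·cosφ2·sin²(Δλ/2)=0.1053201957; c=2·atan2(√a, √(1-a))=0.661031130; dist=6371·c=4211.429 ≈ 4211.4 km; running total=23236.4 km
Leg 4 bearing: y=sinΔλ·cosφ2=-0.32922053, x=cosφ1·sinφ2-sinφ1·cosφ2·cosΔλ=-0.51819422; θ=atan2(y, x)=-147.5713° <0 so +360° → 212.4287° ≈ 212.4°

Leg 1: dist=5711.3 km, bearing=51.5°
Leg 2: dist=6826.6 km, bearing=136.8°
Leg 3: dist=6487.1 km, bearing=334.1°
Leg 4: dist=4211.4 km, bearing=212.4°
Total: 23236.4 km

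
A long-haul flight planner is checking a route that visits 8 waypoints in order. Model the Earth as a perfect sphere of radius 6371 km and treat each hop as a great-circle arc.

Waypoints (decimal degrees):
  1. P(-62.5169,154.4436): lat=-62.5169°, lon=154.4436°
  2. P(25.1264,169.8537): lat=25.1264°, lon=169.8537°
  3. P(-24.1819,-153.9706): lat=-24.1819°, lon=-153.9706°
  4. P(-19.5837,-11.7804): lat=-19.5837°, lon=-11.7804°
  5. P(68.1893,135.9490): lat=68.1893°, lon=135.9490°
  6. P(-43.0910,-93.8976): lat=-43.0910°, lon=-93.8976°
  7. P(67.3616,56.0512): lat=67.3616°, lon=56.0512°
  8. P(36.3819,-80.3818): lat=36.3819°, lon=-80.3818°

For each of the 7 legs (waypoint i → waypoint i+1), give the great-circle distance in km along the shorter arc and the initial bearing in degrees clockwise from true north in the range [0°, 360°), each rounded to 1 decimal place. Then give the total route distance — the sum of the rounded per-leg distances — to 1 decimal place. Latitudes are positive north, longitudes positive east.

Leg 1: φ1=-1.0911257, φ2=0.4385384, Δφ=1.5296642, Δλ=0.2689570 rad; a=sin²(Δφ/2)+cosφ1·cosφ2·sin²(Δλ/2)=0.4869502862; c=2·atan2(√a, √(1-a))=1.544693935; dist=6371·c=9841.245 ≈ 9841.2 km; running total=9841.2 km
Leg 1 bearing: y=sinΔλ·cosφ2=0.24058127, x=cosφ1·sinφ2-sinφ1·cosφ2·cosΔλ=0.97027804; θ=atan2(y, x)=13.9257° ≈ 13.9°
Leg 2: φ1=0.4385384, φ2=-0.4220538, Δφ=-0.8605922, Δλ=-5.6518002 rad; a=sin²(Δφ/2)+cosφ1·cosφ2·sin²(Δλ/2)=0.2536205856; c=2·atan2(√a, √(1-a))=1.055538947; dist=6371·c=6724.839 ≈ 6724.8 km; running total=16566.0 km
Leg 2 bearing: y=sinΔλ·cosφ2=0.53846750, x=cosφ1·sinφ2-sinφ1·cosφ2·cosΔλ=-0.68355064; θ=atan2(y, x)=141.7707° ≈ 141.8°
Leg 3: φ1=-0.4220538, φ2=-0.3418000, Δφ=0.0802537, Δλ=2.4816872 rad; a=sin²(Δφ/2)+cosφ1·cosφ2·sin²(Δλ/2)=0.7708641418; c=2·atan2(√a, √(1-a))=2.143288202; dist=6371·c=13654.889 ≈ 13654.9 km; running total=30220.9 km
Leg 3 bearing: y=sinΔλ·cosφ2=0.57757945, x=cosφ1·sinφ2-sinφ1·cosφ2·cosΔλ=-0.61068195; θ=atan2(y, x)=136.5957° ≈ 136.6°
Leg 4: φ1=-0.3418000, φ2=1.1901278, Δφ=1.5319278, Δλ=2.5783644 rad; a=sin²(Δφ/2)+cosφ1·cosφ2·sin²(Δλ/2)=0.8035843032; c=2·atan2(√a, √(1-a))=2.223288630; dist=6371·c=14164.572 ≈ 14164.6 km; running total=44385.5 km
Leg 4 bearing: y=sinΔλ·cosφ2=0.19837275, x=cosφ1·sinφ2-sinφ1·cosφ2·cosΔλ=0.76941181; θ=atan2(y, x)=14.4574° ≈ 14.5°
Leg 5: φ1=1.1901278, φ2=-0.7520798, Δφ=-1.9422076, Δλ=-4.0115799 rad; a=sin²(Δφ/2)+cosφ1·cosφ2·sin²(Δλ/2)=0.9046082456; c=2·atan2(√a, √(1-a))=2.513613606; dist=6371·c=16014.232 ≈ 16014.2 km; running total=60399.7 km
Leg 5 bearing: y=sinΔλ·cosφ2=0.55816020, x=cosφ1·sinφ2-sinφ1·cosφ2·cosΔλ=0.18337356; θ=atan2(y, x)=71.8130° ≈ 71.8°
Leg 6: φ1=-0.7520798, φ2=1.1756817, Δφ=1.9277615, Δλ=2.6171003 rad; a=sin²(Δφ/2)+cosφ1·cosφ2·sin²(Δλ/2)=0.9369147880; c=2·atan2(√a, √(1-a))=2.633819783; dist=6371·c=16780.066 ≈ 16780.1 km; running total=77179.8 km
Leg 6 bearing: y=sinΔλ·cosφ2=0.19275479, x=cosφ1·sinφ2-sinφ1·cosφ2·cosΔλ=0.44639384; θ=atan2(y, x)=23.3549° ≈ 23.4°
Leg 7: φ1=1.1756817, φ2=0.6349839, Δφ=-0.5406978, Δλ=-2.3812051 rad; a=sin²(Δφ/2)+cosφ1·cosφ2·sin²(Δλ/2)=0.3385358967; c=2·atan2(√a, √(1-a))=1.241974495; dist=6371·c=7912.620 ≈ 7912.6 km; running total=85092.4 km
Leg 7 bearing: y=sinΔλ·cosφ2=-0.55486386, x=cosφ1·sinφ2-sinφ1·cosφ2·cosΔλ=0.76670951; θ=atan2(y, x)=-35.8931° <0 so +360° → 324.1069° ≈ 324.1°

Leg 1: dist=9841.2 km, bearing=13.9°
Leg 2: dist=6724.8 km, bearing=141.8°
Leg 3: dist=13654.9 km, bearing=136.6°
Leg 4: dist=14164.6 km, bearing=14.5°
Leg 5: dist=16014.2 km, bearing=71.8°
Leg 6: dist=16780.1 km, bearing=23.4°
Leg 7: dist=7912.6 km, bearing=324.1°
Total: 85092.4 km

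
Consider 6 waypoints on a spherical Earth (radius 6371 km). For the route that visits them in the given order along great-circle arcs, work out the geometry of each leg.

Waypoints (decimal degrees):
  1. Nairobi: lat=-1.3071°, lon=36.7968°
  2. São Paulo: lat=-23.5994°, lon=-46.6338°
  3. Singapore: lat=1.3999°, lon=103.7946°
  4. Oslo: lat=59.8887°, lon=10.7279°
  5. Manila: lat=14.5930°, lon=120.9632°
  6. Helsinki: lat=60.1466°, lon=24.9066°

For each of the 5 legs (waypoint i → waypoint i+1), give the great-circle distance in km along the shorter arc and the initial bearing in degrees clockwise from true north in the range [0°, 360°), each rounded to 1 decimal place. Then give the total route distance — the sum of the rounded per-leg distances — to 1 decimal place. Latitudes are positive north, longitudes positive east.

Leg 1: φ1=-0.0228132, φ2=-0.4118872, Δφ=-0.3890740, Δλ=-1.4561387 rad; a=sin²(Δφ/2)+cosφ1·cosφ2·sin²(Δλ/2)=0.4430283113; c=2·atan2(√a, √(1-a))=1.456604941; dist=6371·c=9280.030 ≈ 9280.0 km; running total=9280.0 km
Leg 1 bearing: y=sinΔλ·cosφ2=-0.91035006, x=cosφ1·sinφ2-sinφ1·cosφ2·cosΔλ=-0.39784377; θ=atan2(y, x)=-113.6064° <0 so +360° → 246.3936° ≈ 246.4°
Leg 2: φ1=-0.4118872, φ2=0.0244329, Δφ=0.4363201, Δλ=2.6254709 rad; a=sin²(Δφ/2)+cosφ1·cosφ2·sin²(Δλ/2)=0.9032716195; c=2·atan2(√a, √(1-a))=2.509077626; dist=6371·c=15985.334 ≈ 15985.3 km; running total=25265.3 km
Leg 2 bearing: y=sinΔλ·cosφ2=0.49336352, x=cosφ1·sinφ2-sinφ1·cosφ2·cosΔλ=-0.32569992; θ=atan2(y, x)=123.4313° ≈ 123.4°
Leg 3: φ1=0.0244329, φ2=1.0452550, Δφ=1.0208221, Δλ=-1.6243203 rad; a=sin²(Δφ/2)+cosφ1·cosφ2·sin²(Δλ/2)=0.5028487809; c=2·atan2(√a, √(1-a))=1.576493919; dist=6371·c=10043.843 ≈ 10043.8 km; running total=35309.1 km
Leg 3 bearing: y=sinΔλ·cosφ2=-0.50096291, x=cosφ1·sinφ2-sinφ1·cosφ2·cosΔλ=0.86545000; θ=atan2(y, x)=-30.0643° <0 so +360° → 329.9357° ≈ 329.9°
Leg 4: φ1=1.0452550, φ2=0.2546959, Δφ=-0.7905591, Δλ=1.9239689 rad; a=sin²(Δφ/2)+cosφ1·cosφ2·sin²(Δλ/2)=0.4749855029; c=2·atan2(√a, √(1-a))=1.520746439; dist=6371·c=9688.676 ≈ 9688.7 km; running total=44997.8 km
Leg 4 bearing: y=sinΔλ·cosφ2=0.90801115, x=cosφ1·sinφ2-sinφ1·cosφ2·cosΔλ=0.41594813; θ=atan2(y, x)=65.3881° ≈ 65.4°
Leg 5: φ1=0.2546959, φ2=1.0497562, Δφ=0.7950603, Δλ=-1.6765039 rad; a=sin²(Δφ/2)+cosφ1·cosφ2·sin²(Δλ/2)=0.4161547118; c=2·atan2(√a, √(1-a))=1.402309722; dist=6371·c=8934.115 ≈ 8934.1 km; running total=53931.9 km
Leg 5 bearing: y=sinΔλ·cosφ2=-0.49500396, x=cosφ1·sinφ2-sinφ1·cosφ2·cosΔλ=0.85255554; θ=atan2(y, x)=-30.1400° <0 so +360° → 329.8600° ≈ 329.9°

Leg 1: dist=9280.0 km, bearing=246.4°
Leg 2: dist=15985.3 km, bearing=123.4°
Leg 3: dist=10043.8 km, bearing=329.9°
Leg 4: dist=9688.7 km, bearing=65.4°
Leg 5: dist=8934.1 km, bearing=329.9°
Total: 53931.9 km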